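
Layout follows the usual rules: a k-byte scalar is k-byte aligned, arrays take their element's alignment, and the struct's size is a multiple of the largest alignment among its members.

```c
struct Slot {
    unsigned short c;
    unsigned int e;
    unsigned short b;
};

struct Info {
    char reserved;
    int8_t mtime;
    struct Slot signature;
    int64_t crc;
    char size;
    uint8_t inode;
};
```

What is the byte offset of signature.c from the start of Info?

Slot: 0..2  c  (2B, 2-aligned); 2..4  -- padding (2B); 4..8  e  (4B, 4-aligned); 8..10  b  (2B, 2-aligned); 10..12  -- tail padding (2B); sizeof = 12, alignof = 4
0..1  reserved  (1B, 1-aligned)
1..2  mtime  (1B, 1-aligned)
2..4  -- padding (2B)
4..16  signature  (12B, 4-aligned)
within Slot: c at 0
4 + 0 = 4

4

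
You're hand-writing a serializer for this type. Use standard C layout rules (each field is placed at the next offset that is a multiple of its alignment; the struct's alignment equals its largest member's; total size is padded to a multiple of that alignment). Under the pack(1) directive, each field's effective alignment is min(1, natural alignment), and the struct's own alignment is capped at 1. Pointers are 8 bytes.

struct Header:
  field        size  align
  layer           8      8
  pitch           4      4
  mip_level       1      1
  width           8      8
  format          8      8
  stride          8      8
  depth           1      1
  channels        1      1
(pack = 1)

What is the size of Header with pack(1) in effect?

39

layer at 0 (size 8, align 1) → ends 8
pitch at 8 (size 4, align 1) → ends 12
mip_level at 12 (size 1, align 1) → ends 13
width at 13 (size 8, align 1) → ends 21
format at 21 (size 8, align 1) → ends 29
stride at 29 (size 8, align 1) → ends 37
depth at 37 (size 1, align 1) → ends 38
channels at 38 (size 1, align 1) → ends 39
total 39 bytes, alignment 1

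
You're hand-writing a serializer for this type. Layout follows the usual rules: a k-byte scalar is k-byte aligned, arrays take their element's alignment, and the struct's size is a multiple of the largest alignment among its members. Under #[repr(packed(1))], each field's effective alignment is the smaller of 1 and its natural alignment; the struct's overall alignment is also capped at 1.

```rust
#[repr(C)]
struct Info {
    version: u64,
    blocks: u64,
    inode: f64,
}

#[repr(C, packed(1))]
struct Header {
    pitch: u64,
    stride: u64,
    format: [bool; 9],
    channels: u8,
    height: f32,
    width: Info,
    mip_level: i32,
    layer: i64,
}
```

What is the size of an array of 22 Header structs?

1452

Info: version at 0 (size 8, align 8) → ends 8; blocks at 8 (size 8, align 8) → ends 16; inode at 16 (size 8, align 8) → ends 24; total 24 bytes, alignment 8
pitch at 0 (size 8, align 1) → ends 8
stride at 8 (size 8, align 1) → ends 16
format at 16 (size 9, align 1) → ends 25
channels at 25 (size 1, align 1) → ends 26
height at 26 (size 4, align 1) → ends 30
width at 30 (size 24, align 1) → ends 54
mip_level at 54 (size 4, align 1) → ends 58
layer at 58 (size 8, align 1) → ends 66
total 66 bytes, alignment 1
array of 22: 22 × 66 = 1452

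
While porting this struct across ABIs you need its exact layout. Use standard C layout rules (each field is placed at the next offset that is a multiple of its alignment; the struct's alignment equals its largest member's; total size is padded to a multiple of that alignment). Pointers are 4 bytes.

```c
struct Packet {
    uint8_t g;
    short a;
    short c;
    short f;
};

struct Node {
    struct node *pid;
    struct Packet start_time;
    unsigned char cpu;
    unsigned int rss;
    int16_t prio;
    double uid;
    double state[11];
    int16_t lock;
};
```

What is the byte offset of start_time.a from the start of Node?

6

Packet: g at 0 (size 1, align 1) → ends 1; pad 1 to align 2 for a; a at 2 (size 2, align 2) → ends 4; c at 4 (size 2, align 2) → ends 6; f at 6 (size 2, align 2) → ends 8; total 8 bytes, alignment 2
pid at 0 (size 4, align 4) → ends 4
start_time at 4 (size 8, align 2) → ends 12
within Packet: a at 2
4 + 2 = 6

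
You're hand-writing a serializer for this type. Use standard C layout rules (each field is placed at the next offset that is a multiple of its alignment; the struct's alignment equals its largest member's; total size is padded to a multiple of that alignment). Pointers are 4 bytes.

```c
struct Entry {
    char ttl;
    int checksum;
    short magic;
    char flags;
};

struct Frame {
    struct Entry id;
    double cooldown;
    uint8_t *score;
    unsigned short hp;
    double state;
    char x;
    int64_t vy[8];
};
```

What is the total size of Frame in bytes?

Entry: @0: ttl [1B, align 1] → 1; +3 pad (align 4); @4: checksum [4B, align 4] → 8; @8: magic [2B, align 2] → 10; @10: flags [1B, align 1] → 11; +1 tail pad (align 4); size 12, align 4
@0: id [12B, align 4] → 12
+4 pad (align 8)
@16: cooldown [8B, align 8] → 24
@24: score [4B, align 4] → 28
@28: hp [2B, align 2] → 30
+2 pad (align 8)
@32: state [8B, align 8] → 40
@40: x [1B, align 1] → 41
+7 pad (align 8)
@48: vy [64B, align 8] → 112
size 112, align 8

112 bytes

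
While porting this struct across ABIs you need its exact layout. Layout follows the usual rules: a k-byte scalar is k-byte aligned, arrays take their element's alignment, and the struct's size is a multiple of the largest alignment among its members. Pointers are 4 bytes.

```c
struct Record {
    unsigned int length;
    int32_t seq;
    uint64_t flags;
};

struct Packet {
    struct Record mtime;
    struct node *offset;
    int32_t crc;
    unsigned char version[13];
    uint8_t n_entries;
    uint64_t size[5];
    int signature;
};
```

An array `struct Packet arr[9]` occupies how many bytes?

792

Record: length at 0 (size 4, align 4) → ends 4; seq at 4 (size 4, align 4) → ends 8; flags at 8 (size 8, align 8) → ends 16; total 16 bytes, alignment 8
mtime at 0 (size 16, align 8) → ends 16
offset at 16 (size 4, align 4) → ends 20
crc at 20 (size 4, align 4) → ends 24
version at 24 (size 13, align 1) → ends 37
n_entries at 37 (size 1, align 1) → ends 38
pad 2 to align 8 for size
size at 40 (size 40, align 8) → ends 80
signature at 80 (size 4, align 4) → ends 84
tail pad 4 to reach multiple of 8
total 88 bytes, alignment 8
array of 9: 9 × 88 = 792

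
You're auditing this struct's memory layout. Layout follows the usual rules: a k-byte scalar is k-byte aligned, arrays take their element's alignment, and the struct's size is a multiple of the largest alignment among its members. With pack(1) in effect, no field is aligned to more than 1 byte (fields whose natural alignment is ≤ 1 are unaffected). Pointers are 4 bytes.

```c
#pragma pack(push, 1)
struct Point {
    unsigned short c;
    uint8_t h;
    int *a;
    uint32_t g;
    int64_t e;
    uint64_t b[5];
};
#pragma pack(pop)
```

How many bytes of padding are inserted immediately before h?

c at 0 (size 2, align 1) → ends 2
h at 2 (size 1, align 1) → ends 3

0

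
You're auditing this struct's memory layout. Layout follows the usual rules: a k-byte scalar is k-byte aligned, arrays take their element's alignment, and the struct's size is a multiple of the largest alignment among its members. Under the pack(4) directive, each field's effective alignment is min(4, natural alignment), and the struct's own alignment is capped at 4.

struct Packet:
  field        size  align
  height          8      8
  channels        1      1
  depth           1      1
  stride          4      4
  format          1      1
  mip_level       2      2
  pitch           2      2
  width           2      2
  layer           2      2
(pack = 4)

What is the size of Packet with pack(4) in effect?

@0: height [8B, align 4] → 8
@8: channels [1B, align 1] → 9
@9: depth [1B, align 1] → 10
+2 pad (align 4)
@12: stride [4B, align 4] → 16
@16: format [1B, align 1] → 17
+1 pad (align 2)
@18: mip_level [2B, align 2] → 20
@20: pitch [2B, align 2] → 22
@22: width [2B, align 2] → 24
@24: layer [2B, align 2] → 26
+2 tail pad (align 4)
size 28, align 4

28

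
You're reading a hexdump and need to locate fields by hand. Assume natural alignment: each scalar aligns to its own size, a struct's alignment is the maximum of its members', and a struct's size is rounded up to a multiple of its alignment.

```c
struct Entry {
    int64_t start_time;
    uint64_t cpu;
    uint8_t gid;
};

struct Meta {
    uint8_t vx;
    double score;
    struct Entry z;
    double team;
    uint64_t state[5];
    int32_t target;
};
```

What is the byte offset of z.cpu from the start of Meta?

Entry: @0: start_time [8B, align 8] → 8; @8: cpu [8B, align 8] → 16; @16: gid [1B, align 1] → 17; +7 tail pad (align 8); size 24, align 8
@0: vx [1B, align 1] → 1
+7 pad (align 8)
@8: score [8B, align 8] → 16
@16: z [24B, align 8] → 40
within Entry: cpu at 8
16 + 8 = 24

24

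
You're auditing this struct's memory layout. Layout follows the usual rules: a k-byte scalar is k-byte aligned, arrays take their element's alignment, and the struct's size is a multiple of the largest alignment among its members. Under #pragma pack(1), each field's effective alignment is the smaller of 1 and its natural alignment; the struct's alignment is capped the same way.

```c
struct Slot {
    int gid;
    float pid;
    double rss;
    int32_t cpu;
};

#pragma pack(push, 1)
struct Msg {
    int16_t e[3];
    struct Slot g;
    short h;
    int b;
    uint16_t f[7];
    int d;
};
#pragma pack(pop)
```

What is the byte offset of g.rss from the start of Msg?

14

Slot: 0..4  gid  (4B, 4-aligned); 4..8  pid  (4B, 4-aligned); 8..16  rss  (8B, 8-aligned); 16..20  cpu  (4B, 4-aligned); 20..24  -- tail padding (4B); sizeof = 24, alignof = 8
0..6  e  (6B, 1-aligned)
6..30  g  (24B, 1-aligned)
within Slot: rss at 8
6 + 8 = 14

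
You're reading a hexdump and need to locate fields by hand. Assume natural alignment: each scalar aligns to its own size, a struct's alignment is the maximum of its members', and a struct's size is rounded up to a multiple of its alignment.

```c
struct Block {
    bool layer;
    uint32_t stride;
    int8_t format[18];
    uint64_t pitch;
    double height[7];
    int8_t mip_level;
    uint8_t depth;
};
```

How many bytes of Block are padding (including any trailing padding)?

15

@0: layer [1B, align 1] → 1
+3 pad (align 4)
@4: stride [4B, align 4] → 8
@8: format [18B, align 1] → 26
+6 pad (align 8)
@32: pitch [8B, align 8] → 40
@40: height [56B, align 8] → 96
@96: mip_level [1B, align 1] → 97
@97: depth [1B, align 1] → 98
+6 tail pad (align 8)
size 104, align 8
data bytes 89, size 104 → padding 15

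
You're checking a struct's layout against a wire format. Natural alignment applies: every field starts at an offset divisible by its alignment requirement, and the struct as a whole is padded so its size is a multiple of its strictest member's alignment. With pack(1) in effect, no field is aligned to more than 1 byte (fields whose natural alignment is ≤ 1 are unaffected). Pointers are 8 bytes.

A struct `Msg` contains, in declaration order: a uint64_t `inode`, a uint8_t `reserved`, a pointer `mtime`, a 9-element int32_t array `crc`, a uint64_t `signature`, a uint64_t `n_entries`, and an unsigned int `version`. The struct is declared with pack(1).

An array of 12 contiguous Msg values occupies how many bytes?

inode at 0 (size 8, align 1) → ends 8
reserved at 8 (size 1, align 1) → ends 9
mtime at 9 (size 8, align 1) → ends 17
crc at 17 (size 36, align 1) → ends 53
signature at 53 (size 8, align 1) → ends 61
n_entries at 61 (size 8, align 1) → ends 69
version at 69 (size 4, align 1) → ends 73
total 73 bytes, alignment 1
array of 12: 12 × 73 = 876

876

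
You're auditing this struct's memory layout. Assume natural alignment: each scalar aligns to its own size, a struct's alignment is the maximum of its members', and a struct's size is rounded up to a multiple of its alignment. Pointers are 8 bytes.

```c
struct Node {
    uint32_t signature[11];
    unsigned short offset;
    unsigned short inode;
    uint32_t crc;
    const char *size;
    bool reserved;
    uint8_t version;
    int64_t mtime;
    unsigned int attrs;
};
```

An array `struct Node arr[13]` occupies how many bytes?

signature at 0 (size 44, align 4) → ends 44
offset at 44 (size 2, align 2) → ends 46
inode at 46 (size 2, align 2) → ends 48
crc at 48 (size 4, align 4) → ends 52
pad 4 to align 8 for size
size at 56 (size 8, align 8) → ends 64
reserved at 64 (size 1, align 1) → ends 65
version at 65 (size 1, align 1) → ends 66
pad 6 to align 8 for mtime
mtime at 72 (size 8, align 8) → ends 80
attrs at 80 (size 4, align 4) → ends 84
tail pad 4 to reach multiple of 8
total 88 bytes, alignment 8
array of 13: 13 × 88 = 1144

1144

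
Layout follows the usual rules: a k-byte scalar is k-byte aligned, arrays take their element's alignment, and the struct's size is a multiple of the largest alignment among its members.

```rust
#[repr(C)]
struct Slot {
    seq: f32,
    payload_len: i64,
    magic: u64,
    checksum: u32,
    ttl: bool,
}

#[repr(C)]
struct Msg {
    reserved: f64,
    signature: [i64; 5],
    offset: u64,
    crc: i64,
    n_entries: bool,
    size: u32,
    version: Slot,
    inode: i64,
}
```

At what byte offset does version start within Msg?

Slot: seq at 0 (size 4, align 4) → ends 4; pad 4 to align 8 for payload_len; payload_len at 8 (size 8, align 8) → ends 16; magic at 16 (size 8, align 8) → ends 24; checksum at 24 (size 4, align 4) → ends 28; ttl at 28 (size 1, align 1) → ends 29; tail pad 3 to reach multiple of 8; total 32 bytes, alignment 8
reserved at 0 (size 8, align 8) → ends 8
signature at 8 (size 40, align 8) → ends 48
offset at 48 (size 8, align 8) → ends 56
crc at 56 (size 8, align 8) → ends 64
n_entries at 64 (size 1, align 1) → ends 65
pad 3 to align 4 for size
size at 68 (size 4, align 4) → ends 72
version at 72 (size 32, align 8) → ends 104

72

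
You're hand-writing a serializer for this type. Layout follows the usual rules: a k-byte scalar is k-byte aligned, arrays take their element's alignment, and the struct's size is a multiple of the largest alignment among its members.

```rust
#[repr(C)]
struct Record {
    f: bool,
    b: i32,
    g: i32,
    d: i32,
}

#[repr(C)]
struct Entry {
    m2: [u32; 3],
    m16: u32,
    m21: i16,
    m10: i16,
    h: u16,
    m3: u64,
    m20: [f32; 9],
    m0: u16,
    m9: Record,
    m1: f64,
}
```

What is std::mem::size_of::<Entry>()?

96

Record: 0..1  f  (1B, 1-aligned); 1..4  -- padding (3B); 4..8  b  (4B, 4-aligned); 8..12  g  (4B, 4-aligned); 12..16  d  (4B, 4-aligned); sizeof = 16, alignof = 4
0..12  m2  (12B, 4-aligned)
12..16  m16  (4B, 4-aligned)
16..18  m21  (2B, 2-aligned)
18..20  m10  (2B, 2-aligned)
20..22  h  (2B, 2-aligned)
22..24  -- padding (2B)
24..32  m3  (8B, 8-aligned)
32..68  m20  (36B, 4-aligned)
68..70  m0  (2B, 2-aligned)
70..72  -- padding (2B)
72..88  m9  (16B, 4-aligned)
88..96  m1  (8B, 8-aligned)
sizeof = 96, alignof = 8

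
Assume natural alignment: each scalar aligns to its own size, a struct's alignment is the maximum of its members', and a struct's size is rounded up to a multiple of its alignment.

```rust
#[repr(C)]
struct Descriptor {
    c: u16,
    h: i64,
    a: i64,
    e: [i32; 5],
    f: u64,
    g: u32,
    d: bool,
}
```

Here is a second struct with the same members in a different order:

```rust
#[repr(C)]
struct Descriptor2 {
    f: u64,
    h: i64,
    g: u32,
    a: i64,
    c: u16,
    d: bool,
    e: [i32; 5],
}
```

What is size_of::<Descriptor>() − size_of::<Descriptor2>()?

0..2  c  (2B, 2-aligned)
2..8  -- padding (6B)
8..16  h  (8B, 8-aligned)
16..24  a  (8B, 8-aligned)
24..44  e  (20B, 4-aligned)
44..48  -- padding (4B)
48..56  f  (8B, 8-aligned)
56..60  g  (4B, 4-aligned)
60..61  d  (1B, 1-aligned)
61..64  -- tail padding (3B)
sizeof = 64, alignof = 8
— Descriptor2 —
0..8  f  (8B, 8-aligned)
8..16  h  (8B, 8-aligned)
16..20  g  (4B, 4-aligned)
20..24  -- padding (4B)
24..32  a  (8B, 8-aligned)
32..34  c  (2B, 2-aligned)
34..35  d  (1B, 1-aligned)
35..36  -- padding (1B)
36..56  e  (20B, 4-aligned)
sizeof = 56, alignof = 8
64 − 56 = 8

8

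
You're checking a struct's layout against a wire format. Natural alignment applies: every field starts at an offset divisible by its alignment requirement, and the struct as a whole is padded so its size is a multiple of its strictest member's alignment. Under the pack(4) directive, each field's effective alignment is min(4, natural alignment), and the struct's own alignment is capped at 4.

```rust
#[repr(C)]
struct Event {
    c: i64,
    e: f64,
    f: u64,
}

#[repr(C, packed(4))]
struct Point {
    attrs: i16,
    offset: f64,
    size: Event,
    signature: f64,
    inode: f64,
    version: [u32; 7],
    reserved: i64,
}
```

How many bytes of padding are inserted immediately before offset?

2

Event: @0: c [8B, align 8] → 8; @8: e [8B, align 8] → 16; @16: f [8B, align 8] → 24; size 24, align 8
@0: attrs [2B, align 2] → 2
+2 pad (align 4)
@4: offset [8B, align 4] → 12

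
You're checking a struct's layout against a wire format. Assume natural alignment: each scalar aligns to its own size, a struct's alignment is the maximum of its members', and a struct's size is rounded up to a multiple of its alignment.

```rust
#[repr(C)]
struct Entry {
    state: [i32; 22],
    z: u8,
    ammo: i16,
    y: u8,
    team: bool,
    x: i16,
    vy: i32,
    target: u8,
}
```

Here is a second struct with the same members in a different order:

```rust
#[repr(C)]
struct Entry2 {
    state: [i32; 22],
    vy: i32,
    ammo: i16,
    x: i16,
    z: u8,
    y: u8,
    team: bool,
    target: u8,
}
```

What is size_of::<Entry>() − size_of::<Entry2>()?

4

@0: state [88B, align 4] → 88
@88: z [1B, align 1] → 89
+1 pad (align 2)
@90: ammo [2B, align 2] → 92
@92: y [1B, align 1] → 93
@93: team [1B, align 1] → 94
@94: x [2B, align 2] → 96
@96: vy [4B, align 4] → 100
@100: target [1B, align 1] → 101
+3 tail pad (align 4)
size 104, align 4
— Entry2 —
@0: state [88B, align 4] → 88
@88: vy [4B, align 4] → 92
@92: ammo [2B, align 2] → 94
@94: x [2B, align 2] → 96
@96: z [1B, align 1] → 97
@97: y [1B, align 1] → 98
@98: team [1B, align 1] → 99
@99: target [1B, align 1] → 100
size 100, align 4
104 − 100 = 4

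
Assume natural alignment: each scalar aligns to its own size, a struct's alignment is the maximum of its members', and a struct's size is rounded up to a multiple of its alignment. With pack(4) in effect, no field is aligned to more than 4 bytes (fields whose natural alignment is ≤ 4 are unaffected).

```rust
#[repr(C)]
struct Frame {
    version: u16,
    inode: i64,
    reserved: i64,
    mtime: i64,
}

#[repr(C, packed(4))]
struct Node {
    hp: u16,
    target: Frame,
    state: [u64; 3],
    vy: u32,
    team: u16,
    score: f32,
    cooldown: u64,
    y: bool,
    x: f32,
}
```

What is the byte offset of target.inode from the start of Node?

Frame: version at 0 (size 2, align 2) → ends 2; pad 6 to align 8 for inode; inode at 8 (size 8, align 8) → ends 16; reserved at 16 (size 8, align 8) → ends 24; mtime at 24 (size 8, align 8) → ends 32; total 32 bytes, alignment 8
hp at 0 (size 2, align 2) → ends 2
pad 2 to align 4 for target
target at 4 (size 32, align 4) → ends 36
within Frame: inode at 8
4 + 8 = 12

12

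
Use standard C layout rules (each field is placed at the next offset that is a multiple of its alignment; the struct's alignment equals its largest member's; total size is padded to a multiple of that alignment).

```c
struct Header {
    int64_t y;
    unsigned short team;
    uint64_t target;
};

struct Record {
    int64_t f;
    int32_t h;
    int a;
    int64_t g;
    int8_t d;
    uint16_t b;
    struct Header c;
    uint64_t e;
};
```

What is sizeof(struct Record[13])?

832

Header: @0: y [8B, align 8] → 8; @8: team [2B, align 2] → 10; +6 pad (align 8); @16: target [8B, align 8] → 24; size 24, align 8
@0: f [8B, align 8] → 8
@8: h [4B, align 4] → 12
@12: a [4B, align 4] → 16
@16: g [8B, align 8] → 24
@24: d [1B, align 1] → 25
+1 pad (align 2)
@26: b [2B, align 2] → 28
+4 pad (align 8)
@32: c [24B, align 8] → 56
@56: e [8B, align 8] → 64
size 64, align 8
array of 13: 13 × 64 = 832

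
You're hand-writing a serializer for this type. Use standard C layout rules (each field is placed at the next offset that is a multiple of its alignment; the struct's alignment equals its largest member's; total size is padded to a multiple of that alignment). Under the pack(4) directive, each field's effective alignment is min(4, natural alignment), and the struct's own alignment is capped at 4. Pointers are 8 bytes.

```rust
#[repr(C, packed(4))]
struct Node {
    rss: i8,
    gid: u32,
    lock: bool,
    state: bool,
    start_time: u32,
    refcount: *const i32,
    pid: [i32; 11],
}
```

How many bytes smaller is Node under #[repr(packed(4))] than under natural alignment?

natural layout:
  @0: rss [1B, align 1] → 1
  +3 pad (align 4)
  @4: gid [4B, align 4] → 8
  @8: lock [1B, align 1] → 9
  @9: state [1B, align 1] → 10
  +2 pad (align 4)
  @12: start_time [4B, align 4] → 16
  @16: refcount [8B, align 8] → 24
  @24: pid [44B, align 4] → 68
  +4 tail pad (align 8)
  size 72, align 8
packed(4) layout:
  @0: rss [1B, align 1] → 1
  +3 pad (align 4)
  @4: gid [4B, align 4] → 8
  @8: lock [1B, align 1] → 9
  @9: state [1B, align 1] → 10
  +2 pad (align 4)
  @12: start_time [4B, align 4] → 16
  @16: refcount [8B, align 4] → 24
  @24: pid [44B, align 4] → 68
  size 68, align 4
72 − 68 = 4

4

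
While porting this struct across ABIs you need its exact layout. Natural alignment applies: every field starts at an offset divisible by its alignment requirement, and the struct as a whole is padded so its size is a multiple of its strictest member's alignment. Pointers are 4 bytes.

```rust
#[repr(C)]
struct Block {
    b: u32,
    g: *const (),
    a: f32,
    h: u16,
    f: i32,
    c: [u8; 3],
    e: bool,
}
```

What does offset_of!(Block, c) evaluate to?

20

@0: b [4B, align 4] → 4
@4: g [4B, align 4] → 8
@8: a [4B, align 4] → 12
@12: h [2B, align 2] → 14
+2 pad (align 4)
@16: f [4B, align 4] → 20
@20: c [3B, align 1] → 23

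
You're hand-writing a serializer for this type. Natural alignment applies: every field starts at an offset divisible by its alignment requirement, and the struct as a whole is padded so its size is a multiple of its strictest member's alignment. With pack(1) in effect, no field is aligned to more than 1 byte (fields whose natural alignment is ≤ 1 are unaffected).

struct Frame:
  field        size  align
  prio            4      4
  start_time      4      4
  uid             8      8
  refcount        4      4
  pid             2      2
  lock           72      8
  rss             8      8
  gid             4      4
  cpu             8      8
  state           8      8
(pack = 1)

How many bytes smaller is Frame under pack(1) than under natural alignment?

6

natural layout:
  @0: prio [4B, align 4] → 4
  @4: start_time [4B, align 4] → 8
  @8: uid [8B, align 8] → 16
  @16: refcount [4B, align 4] → 20
  @20: pid [2B, align 2] → 22
  +2 pad (align 8)
  @24: lock [72B, align 8] → 96
  @96: rss [8B, align 8] → 104
  @104: gid [4B, align 4] → 108
  +4 pad (align 8)
  @112: cpu [8B, align 8] → 120
  @120: state [8B, align 8] → 128
  size 128, align 8
packed(1) layout:
  @0: prio [4B, align 1] → 4
  @4: start_time [4B, align 1] → 8
  @8: uid [8B, align 1] → 16
  @16: refcount [4B, align 1] → 20
  @20: pid [2B, align 1] → 22
  @22: lock [72B, align 1] → 94
  @94: rss [8B, align 1] → 102
  @102: gid [4B, align 1] → 106
  @106: cpu [8B, align 1] → 114
  @114: state [8B, align 1] → 122
  size 122, align 1
128 − 122 = 6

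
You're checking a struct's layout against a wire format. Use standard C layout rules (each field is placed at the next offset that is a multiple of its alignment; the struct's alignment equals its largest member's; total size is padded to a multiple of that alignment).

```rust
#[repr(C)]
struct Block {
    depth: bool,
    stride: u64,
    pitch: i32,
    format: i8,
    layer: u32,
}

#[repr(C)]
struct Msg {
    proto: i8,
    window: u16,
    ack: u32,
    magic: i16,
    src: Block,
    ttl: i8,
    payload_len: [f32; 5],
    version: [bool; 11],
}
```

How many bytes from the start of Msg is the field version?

Block: 0..1  depth  (1B, 1-aligned); 1..8  -- padding (7B); 8..16  stride  (8B, 8-aligned); 16..20  pitch  (4B, 4-aligned); 20..21  format  (1B, 1-aligned); 21..24  -- padding (3B); 24..28  layer  (4B, 4-aligned); 28..32  -- tail padding (4B); sizeof = 32, alignof = 8
0..1  proto  (1B, 1-aligned)
1..2  -- padding (1B)
2..4  window  (2B, 2-aligned)
4..8  ack  (4B, 4-aligned)
8..10  magic  (2B, 2-aligned)
10..16  -- padding (6B)
16..48  src  (32B, 8-aligned)
48..49  ttl  (1B, 1-aligned)
49..52  -- padding (3B)
52..72  payload_len  (20B, 4-aligned)
72..83  version  (11B, 1-aligned)

72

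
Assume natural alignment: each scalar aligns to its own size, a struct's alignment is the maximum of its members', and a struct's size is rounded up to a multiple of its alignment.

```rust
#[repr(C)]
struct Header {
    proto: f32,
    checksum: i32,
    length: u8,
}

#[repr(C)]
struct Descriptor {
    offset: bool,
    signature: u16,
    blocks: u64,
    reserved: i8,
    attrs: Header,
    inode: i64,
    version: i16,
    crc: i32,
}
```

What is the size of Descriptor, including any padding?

Header: 0..4  proto  (4B, 4-aligned); 4..8  checksum  (4B, 4-aligned); 8..9  length  (1B, 1-aligned); 9..12  -- tail padding (3B); sizeof = 12, alignof = 4
0..1  offset  (1B, 1-aligned)
1..2  -- padding (1B)
2..4  signature  (2B, 2-aligned)
4..8  -- padding (4B)
8..16  blocks  (8B, 8-aligned)
16..17  reserved  (1B, 1-aligned)
17..20  -- padding (3B)
20..32  attrs  (12B, 4-aligned)
32..40  inode  (8B, 8-aligned)
40..42  version  (2B, 2-aligned)
42..44  -- padding (2B)
44..48  crc  (4B, 4-aligned)
sizeof = 48, alignof = 8

48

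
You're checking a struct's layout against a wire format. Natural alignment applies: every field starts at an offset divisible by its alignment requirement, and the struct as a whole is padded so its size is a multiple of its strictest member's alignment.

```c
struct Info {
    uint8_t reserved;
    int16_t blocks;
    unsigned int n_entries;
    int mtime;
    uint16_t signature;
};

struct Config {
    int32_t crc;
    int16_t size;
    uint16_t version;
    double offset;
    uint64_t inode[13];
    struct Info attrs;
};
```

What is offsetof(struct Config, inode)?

16

Info: 0..1  reserved  (1B, 1-aligned); 1..2  -- padding (1B); 2..4  blocks  (2B, 2-aligned); 4..8  n_entries  (4B, 4-aligned); 8..12  mtime  (4B, 4-aligned); 12..14  signature  (2B, 2-aligned); 14..16  -- tail padding (2B); sizeof = 16, alignof = 4
0..4  crc  (4B, 4-aligned)
4..6  size  (2B, 2-aligned)
6..8  version  (2B, 2-aligned)
8..16  offset  (8B, 8-aligned)
16..120  inode  (104B, 8-aligned)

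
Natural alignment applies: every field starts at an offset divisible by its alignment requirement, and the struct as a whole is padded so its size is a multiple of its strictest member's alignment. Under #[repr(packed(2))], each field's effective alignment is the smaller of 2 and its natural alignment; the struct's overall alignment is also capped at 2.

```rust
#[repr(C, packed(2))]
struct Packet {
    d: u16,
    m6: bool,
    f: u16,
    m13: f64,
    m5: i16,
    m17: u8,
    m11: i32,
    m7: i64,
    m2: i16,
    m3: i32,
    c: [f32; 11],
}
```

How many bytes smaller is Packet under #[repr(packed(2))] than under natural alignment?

natural layout:
  d at 0 (size 2, align 2) → ends 2
  m6 at 2 (size 1, align 1) → ends 3
  pad 1 to align 2 for f
  f at 4 (size 2, align 2) → ends 6
  pad 2 to align 8 for m13
  m13 at 8 (size 8, align 8) → ends 16
  m5 at 16 (size 2, align 2) → ends 18
  m17 at 18 (size 1, align 1) → ends 19
  pad 1 to align 4 for m11
  m11 at 20 (size 4, align 4) → ends 24
  m7 at 24 (size 8, align 8) → ends 32
  m2 at 32 (size 2, align 2) → ends 34
  pad 2 to align 4 for m3
  m3 at 36 (size 4, align 4) → ends 40
  c at 40 (size 44, align 4) → ends 84
  tail pad 4 to reach multiple of 8
  total 88 bytes, alignment 8
packed(2) layout:
  d at 0 (size 2, align 2) → ends 2
  m6 at 2 (size 1, align 1) → ends 3
  pad 1 to align 2 for f
  f at 4 (size 2, align 2) → ends 6
  m13 at 6 (size 8, align 2) → ends 14
  m5 at 14 (size 2, align 2) → ends 16
  m17 at 16 (size 1, align 1) → ends 17
  pad 1 to align 2 for m11
  m11 at 18 (size 4, align 2) → ends 22
  m7 at 22 (size 8, align 2) → ends 30
  m2 at 30 (size 2, align 2) → ends 32
  m3 at 32 (size 4, align 2) → ends 36
  c at 36 (size 44, align 2) → ends 80
  total 80 bytes, alignment 2
88 − 80 = 8

8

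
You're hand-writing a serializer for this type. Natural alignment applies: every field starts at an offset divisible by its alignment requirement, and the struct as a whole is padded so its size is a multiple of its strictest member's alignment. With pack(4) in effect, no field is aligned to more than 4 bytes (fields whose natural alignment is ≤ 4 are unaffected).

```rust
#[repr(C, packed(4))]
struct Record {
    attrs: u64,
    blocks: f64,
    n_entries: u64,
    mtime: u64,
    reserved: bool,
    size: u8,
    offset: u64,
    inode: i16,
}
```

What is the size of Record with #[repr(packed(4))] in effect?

@0: attrs [8B, align 4] → 8
@8: blocks [8B, align 4] → 16
@16: n_entries [8B, align 4] → 24
@24: mtime [8B, align 4] → 32
@32: reserved [1B, align 1] → 33
@33: size [1B, align 1] → 34
+2 pad (align 4)
@36: offset [8B, align 4] → 44
@44: inode [2B, align 2] → 46
+2 tail pad (align 4)
size 48, align 4

48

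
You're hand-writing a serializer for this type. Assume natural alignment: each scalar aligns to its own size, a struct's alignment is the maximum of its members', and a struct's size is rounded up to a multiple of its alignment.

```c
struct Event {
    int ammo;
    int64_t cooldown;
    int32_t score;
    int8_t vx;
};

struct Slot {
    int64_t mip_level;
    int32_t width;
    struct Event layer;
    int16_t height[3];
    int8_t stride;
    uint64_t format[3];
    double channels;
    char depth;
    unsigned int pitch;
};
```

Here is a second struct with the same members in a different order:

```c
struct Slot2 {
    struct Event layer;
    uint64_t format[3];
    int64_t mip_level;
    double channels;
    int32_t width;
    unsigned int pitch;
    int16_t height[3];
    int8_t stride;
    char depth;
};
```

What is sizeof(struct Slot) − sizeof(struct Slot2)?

Event: @0: ammo [4B, align 4] → 4; +4 pad (align 8); @8: cooldown [8B, align 8] → 16; @16: score [4B, align 4] → 20; @20: vx [1B, align 1] → 21; +3 tail pad (align 8); size 24, align 8
@0: mip_level [8B, align 8] → 8
@8: width [4B, align 4] → 12
+4 pad (align 8)
@16: layer [24B, align 8] → 40
@40: height [6B, align 2] → 46
@46: stride [1B, align 1] → 47
+1 pad (align 8)
@48: format [24B, align 8] → 72
@72: channels [8B, align 8] → 80
@80: depth [1B, align 1] → 81
+3 pad (align 4)
@84: pitch [4B, align 4] → 88
size 88, align 8
— Slot2 —
@0: layer [24B, align 8] → 24
@24: format [24B, align 8] → 48
@48: mip_level [8B, align 8] → 56
@56: channels [8B, align 8] → 64
@64: width [4B, align 4] → 68
@68: pitch [4B, align 4] → 72
@72: height [6B, align 2] → 78
@78: stride [1B, align 1] → 79
@79: depth [1B, align 1] → 80
size 80, align 8
88 − 80 = 8

8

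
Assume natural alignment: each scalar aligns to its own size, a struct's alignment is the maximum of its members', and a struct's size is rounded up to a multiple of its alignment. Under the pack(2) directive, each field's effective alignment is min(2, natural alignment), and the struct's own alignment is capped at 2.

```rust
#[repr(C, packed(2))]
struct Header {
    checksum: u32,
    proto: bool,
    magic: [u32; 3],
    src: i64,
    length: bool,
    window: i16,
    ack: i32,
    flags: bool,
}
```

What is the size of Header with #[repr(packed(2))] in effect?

36

@0: checksum [4B, align 2] → 4
@4: proto [1B, align 1] → 5
+1 pad (align 2)
@6: magic [12B, align 2] → 18
@18: src [8B, align 2] → 26
@26: length [1B, align 1] → 27
+1 pad (align 2)
@28: window [2B, align 2] → 30
@30: ack [4B, align 2] → 34
@34: flags [1B, align 1] → 35
+1 tail pad (align 2)
size 36, align 2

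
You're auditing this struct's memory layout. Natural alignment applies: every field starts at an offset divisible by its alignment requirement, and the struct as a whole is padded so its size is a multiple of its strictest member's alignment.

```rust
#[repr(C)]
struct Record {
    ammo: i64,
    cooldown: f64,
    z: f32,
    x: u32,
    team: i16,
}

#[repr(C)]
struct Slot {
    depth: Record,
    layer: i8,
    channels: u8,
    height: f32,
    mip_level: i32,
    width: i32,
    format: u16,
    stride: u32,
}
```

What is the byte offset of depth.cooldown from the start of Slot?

8

Record: @0: ammo [8B, align 8] → 8; @8: cooldown [8B, align 8] → 16; @16: z [4B, align 4] → 20; @20: x [4B, align 4] → 24; @24: team [2B, align 2] → 26; +6 tail pad (align 8); size 32, align 8
@0: depth [32B, align 8] → 32
within Record: cooldown at 8
0 + 8 = 8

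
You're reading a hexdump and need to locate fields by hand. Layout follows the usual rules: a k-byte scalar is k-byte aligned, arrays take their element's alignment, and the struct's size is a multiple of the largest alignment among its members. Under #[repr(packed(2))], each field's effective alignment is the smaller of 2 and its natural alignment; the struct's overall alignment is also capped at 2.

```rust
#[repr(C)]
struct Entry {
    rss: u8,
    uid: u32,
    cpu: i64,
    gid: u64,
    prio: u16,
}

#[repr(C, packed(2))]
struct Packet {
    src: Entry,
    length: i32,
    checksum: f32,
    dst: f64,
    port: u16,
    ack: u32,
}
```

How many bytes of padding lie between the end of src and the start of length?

Entry: rss at 0 (size 1, align 1) → ends 1; pad 3 to align 4 for uid; uid at 4 (size 4, align 4) → ends 8; cpu at 8 (size 8, align 8) → ends 16; gid at 16 (size 8, align 8) → ends 24; prio at 24 (size 2, align 2) → ends 26; tail pad 6 to reach multiple of 8; total 32 bytes, alignment 8
src at 0 (size 32, align 2) → ends 32
length at 32 (size 4, align 2) → ends 36

0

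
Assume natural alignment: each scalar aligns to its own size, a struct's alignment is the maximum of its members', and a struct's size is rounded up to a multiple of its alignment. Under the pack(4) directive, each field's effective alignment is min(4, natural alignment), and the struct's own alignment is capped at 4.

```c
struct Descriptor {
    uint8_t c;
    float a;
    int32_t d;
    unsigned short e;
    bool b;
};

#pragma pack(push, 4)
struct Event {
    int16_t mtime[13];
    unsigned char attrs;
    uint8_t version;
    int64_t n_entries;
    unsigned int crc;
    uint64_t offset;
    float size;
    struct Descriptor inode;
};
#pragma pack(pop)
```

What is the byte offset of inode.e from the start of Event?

64

Descriptor: 0..1  c  (1B, 1-aligned); 1..4  -- padding (3B); 4..8  a  (4B, 4-aligned); 8..12  d  (4B, 4-aligned); 12..14  e  (2B, 2-aligned); 14..15  b  (1B, 1-aligned); 15..16  -- tail padding (1B); sizeof = 16, alignof = 4
0..26  mtime  (26B, 2-aligned)
26..27  attrs  (1B, 1-aligned)
27..28  version  (1B, 1-aligned)
28..36  n_entries  (8B, 4-aligned)
36..40  crc  (4B, 4-aligned)
40..48  offset  (8B, 4-aligned)
48..52  size  (4B, 4-aligned)
52..68  inode  (16B, 4-aligned)
within Descriptor: e at 12
52 + 12 = 64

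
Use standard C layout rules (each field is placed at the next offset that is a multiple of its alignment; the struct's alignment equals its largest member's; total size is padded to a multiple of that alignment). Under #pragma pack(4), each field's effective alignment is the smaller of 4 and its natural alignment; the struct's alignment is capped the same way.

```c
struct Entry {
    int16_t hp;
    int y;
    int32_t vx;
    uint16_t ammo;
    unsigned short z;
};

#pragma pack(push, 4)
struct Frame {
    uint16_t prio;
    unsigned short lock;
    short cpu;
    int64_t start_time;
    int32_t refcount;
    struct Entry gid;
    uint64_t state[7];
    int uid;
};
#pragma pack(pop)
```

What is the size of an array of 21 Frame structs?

Entry: hp at 0 (size 2, align 2) → ends 2; pad 2 to align 4 for y; y at 4 (size 4, align 4) → ends 8; vx at 8 (size 4, align 4) → ends 12; ammo at 12 (size 2, align 2) → ends 14; z at 14 (size 2, align 2) → ends 16; total 16 bytes, alignment 4
prio at 0 (size 2, align 2) → ends 2
lock at 2 (size 2, align 2) → ends 4
cpu at 4 (size 2, align 2) → ends 6
pad 2 to align 4 for start_time
start_time at 8 (size 8, align 4) → ends 16
refcount at 16 (size 4, align 4) → ends 20
gid at 20 (size 16, align 4) → ends 36
state at 36 (size 56, align 4) → ends 92
uid at 92 (size 4, align 4) → ends 96
total 96 bytes, alignment 4
array of 21: 21 × 96 = 2016

2016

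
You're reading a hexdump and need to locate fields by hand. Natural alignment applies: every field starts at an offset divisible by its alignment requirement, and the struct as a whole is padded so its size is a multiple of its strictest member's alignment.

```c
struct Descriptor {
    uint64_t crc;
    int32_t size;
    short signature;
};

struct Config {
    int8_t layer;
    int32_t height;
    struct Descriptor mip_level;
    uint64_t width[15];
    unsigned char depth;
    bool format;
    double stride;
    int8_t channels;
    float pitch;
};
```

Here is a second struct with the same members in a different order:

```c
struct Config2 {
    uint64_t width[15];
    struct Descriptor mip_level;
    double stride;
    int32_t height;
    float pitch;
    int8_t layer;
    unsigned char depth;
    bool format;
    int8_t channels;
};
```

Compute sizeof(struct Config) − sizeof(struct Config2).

8

Descriptor: 0..8  crc  (8B, 8-aligned); 8..12  size  (4B, 4-aligned); 12..14  signature  (2B, 2-aligned); 14..16  -- tail padding (2B); sizeof = 16, alignof = 8
0..1  layer  (1B, 1-aligned)
1..4  -- padding (3B)
4..8  height  (4B, 4-aligned)
8..24  mip_level  (16B, 8-aligned)
24..144  width  (120B, 8-aligned)
144..145  depth  (1B, 1-aligned)
145..146  format  (1B, 1-aligned)
146..152  -- padding (6B)
152..160  stride  (8B, 8-aligned)
160..161  channels  (1B, 1-aligned)
161..164  -- padding (3B)
164..168  pitch  (4B, 4-aligned)
sizeof = 168, alignof = 8
— Config2 —
0..120  width  (120B, 8-aligned)
120..136  mip_level  (16B, 8-aligned)
136..144  stride  (8B, 8-aligned)
144..148  height  (4B, 4-aligned)
148..152  pitch  (4B, 4-aligned)
152..153  layer  (1B, 1-aligned)
153..154  depth  (1B, 1-aligned)
154..155  format  (1B, 1-aligned)
155..156  channels  (1B, 1-aligned)
156..160  -- tail padding (4B)
sizeof = 160, alignof = 8
168 − 160 = 8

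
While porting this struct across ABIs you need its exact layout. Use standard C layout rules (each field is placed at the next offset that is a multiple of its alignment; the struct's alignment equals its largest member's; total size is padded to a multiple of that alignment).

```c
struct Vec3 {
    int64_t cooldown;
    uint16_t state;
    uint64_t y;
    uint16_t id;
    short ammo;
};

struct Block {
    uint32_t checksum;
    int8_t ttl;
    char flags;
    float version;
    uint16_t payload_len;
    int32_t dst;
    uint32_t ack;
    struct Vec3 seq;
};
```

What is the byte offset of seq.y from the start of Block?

Vec3: 0..8  cooldown  (8B, 8-aligned); 8..10  state  (2B, 2-aligned); 10..16  -- padding (6B); 16..24  y  (8B, 8-aligned); 24..26  id  (2B, 2-aligned); 26..28  ammo  (2B, 2-aligned); 28..32  -- tail padding (4B); sizeof = 32, alignof = 8
0..4  checksum  (4B, 4-aligned)
4..5  ttl  (1B, 1-aligned)
5..6  flags  (1B, 1-aligned)
6..8  -- padding (2B)
8..12  version  (4B, 4-aligned)
12..14  payload_len  (2B, 2-aligned)
14..16  -- padding (2B)
16..20  dst  (4B, 4-aligned)
20..24  ack  (4B, 4-aligned)
24..56  seq  (32B, 8-aligned)
within Vec3: y at 16
24 + 16 = 40

40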